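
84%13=6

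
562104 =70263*8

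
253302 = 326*777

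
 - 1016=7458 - 8474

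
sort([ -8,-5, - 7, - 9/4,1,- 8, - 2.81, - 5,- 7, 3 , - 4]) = [ - 8, - 8, - 7,-7, - 5, - 5, - 4, - 2.81,-9/4, 1, 3 ]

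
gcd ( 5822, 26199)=2911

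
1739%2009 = 1739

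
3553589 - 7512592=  - 3959003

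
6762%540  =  282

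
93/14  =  6 + 9/14= 6.64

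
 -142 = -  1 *142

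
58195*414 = 24092730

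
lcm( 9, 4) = 36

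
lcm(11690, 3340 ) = 23380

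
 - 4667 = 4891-9558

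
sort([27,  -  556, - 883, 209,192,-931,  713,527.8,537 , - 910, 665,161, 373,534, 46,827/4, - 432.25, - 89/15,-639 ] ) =[ - 931, -910 , - 883, -639, - 556,- 432.25, - 89/15,27, 46,  161, 192 , 827/4,209, 373, 527.8,534, 537 , 665, 713]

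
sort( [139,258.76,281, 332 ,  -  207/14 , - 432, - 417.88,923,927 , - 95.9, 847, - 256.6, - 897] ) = [ - 897, - 432, - 417.88, - 256.6, - 95.9, - 207/14,  139, 258.76, 281, 332,847,  923,927 ]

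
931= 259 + 672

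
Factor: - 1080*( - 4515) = 2^3*3^4 * 5^2 *7^1*43^1 = 4876200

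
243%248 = 243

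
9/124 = 9/124 = 0.07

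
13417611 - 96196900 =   -  82779289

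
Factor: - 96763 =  - 96763^1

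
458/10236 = 229/5118 = 0.04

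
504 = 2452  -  1948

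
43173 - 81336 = - 38163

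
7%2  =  1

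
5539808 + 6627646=12167454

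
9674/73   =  132 + 38/73 = 132.52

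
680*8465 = 5756200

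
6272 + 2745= 9017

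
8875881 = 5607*1583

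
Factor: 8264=2^3*1033^1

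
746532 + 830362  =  1576894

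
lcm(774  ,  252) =10836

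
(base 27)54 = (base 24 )5J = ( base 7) 256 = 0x8b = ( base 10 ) 139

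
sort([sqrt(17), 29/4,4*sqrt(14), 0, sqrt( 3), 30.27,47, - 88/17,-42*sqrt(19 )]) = [ - 42* sqrt(19 ),  -  88/17, 0  ,  sqrt( 3 )  ,  sqrt(17),29/4,4*sqrt(14),30.27 , 47 ] 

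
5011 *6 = 30066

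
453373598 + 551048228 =1004421826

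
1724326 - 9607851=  - 7883525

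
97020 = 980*99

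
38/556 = 19/278 = 0.07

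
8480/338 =4240/169 = 25.09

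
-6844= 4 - 6848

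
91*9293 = 845663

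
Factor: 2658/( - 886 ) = - 3^1 = -  3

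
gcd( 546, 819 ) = 273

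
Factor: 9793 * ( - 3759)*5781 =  - 212809518747 = - 3^2*7^2*41^1*47^1*179^1*1399^1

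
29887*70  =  2092090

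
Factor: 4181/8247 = 3^ ( - 1 ) *37^1 * 113^1*2749^(  -  1 )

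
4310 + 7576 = 11886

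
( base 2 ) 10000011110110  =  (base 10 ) 8438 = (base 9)12515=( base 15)2778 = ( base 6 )103022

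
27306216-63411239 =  -36105023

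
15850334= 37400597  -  21550263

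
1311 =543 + 768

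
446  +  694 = 1140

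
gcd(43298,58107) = 1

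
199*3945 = 785055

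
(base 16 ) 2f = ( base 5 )142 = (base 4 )233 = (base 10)47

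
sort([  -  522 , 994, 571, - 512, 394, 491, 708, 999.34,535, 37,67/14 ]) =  [ - 522, - 512,67/14, 37,394, 491,535,571, 708, 994,999.34 ] 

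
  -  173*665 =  - 115045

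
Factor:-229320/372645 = -8/13= - 2^3*13^( - 1)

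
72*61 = 4392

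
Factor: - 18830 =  - 2^1*5^1*7^1*269^1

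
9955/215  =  1991/43 =46.30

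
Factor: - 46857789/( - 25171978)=2^( - 1)*3^2*11^1*13^( - 1)*47^( - 1)*20599^( - 1)*473311^1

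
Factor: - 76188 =-2^2 * 3^1*7^1 * 907^1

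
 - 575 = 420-995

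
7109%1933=1310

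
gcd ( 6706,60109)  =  7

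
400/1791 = 400/1791 = 0.22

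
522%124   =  26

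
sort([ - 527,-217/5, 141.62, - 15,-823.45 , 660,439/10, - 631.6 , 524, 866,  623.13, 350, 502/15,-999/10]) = [ - 823.45, - 631.6, - 527, - 999/10, - 217/5, - 15, 502/15, 439/10, 141.62, 350,524, 623.13 , 660,  866]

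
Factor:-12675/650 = - 2^( -1 )*3^1*13^1 = -39/2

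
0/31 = 0 = 0.00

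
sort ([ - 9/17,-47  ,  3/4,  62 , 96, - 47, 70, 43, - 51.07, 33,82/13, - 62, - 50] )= [  -  62,-51.07, - 50,-47, - 47,-9/17, 3/4, 82/13,33,  43, 62, 70, 96 ] 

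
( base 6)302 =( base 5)420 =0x6e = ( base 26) 46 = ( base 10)110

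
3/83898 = 1/27966 = 0.00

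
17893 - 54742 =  - 36849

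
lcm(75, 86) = 6450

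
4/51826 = 2/25913 = 0.00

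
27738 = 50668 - 22930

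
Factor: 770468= 2^2*192617^1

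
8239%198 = 121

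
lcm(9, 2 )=18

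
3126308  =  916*3413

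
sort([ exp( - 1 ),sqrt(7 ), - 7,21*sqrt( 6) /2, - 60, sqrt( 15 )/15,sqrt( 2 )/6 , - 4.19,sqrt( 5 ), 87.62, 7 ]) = [ - 60 , - 7,-4.19 , sqrt( 2)/6 , sqrt ( 15 )/15,exp( - 1 ), sqrt( 5), sqrt( 7) , 7 , 21*sqrt( 6 )/2,87.62 ] 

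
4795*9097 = 43620115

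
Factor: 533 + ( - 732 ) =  - 199 = - 199^1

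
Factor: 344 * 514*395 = 2^4*5^1*43^1* 79^1*257^1= 69842320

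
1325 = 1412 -87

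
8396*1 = 8396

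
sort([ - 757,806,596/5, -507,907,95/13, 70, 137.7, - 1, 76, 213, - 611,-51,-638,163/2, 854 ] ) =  [ - 757,  -  638,  -  611, - 507, - 51, - 1,  95/13, 70, 76,163/2,596/5,137.7, 213,806, 854,907] 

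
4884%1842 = 1200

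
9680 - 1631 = 8049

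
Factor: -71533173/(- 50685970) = 2^( - 1)*3^1*5^( - 1)*37^1*644443^1*5068597^ ( - 1)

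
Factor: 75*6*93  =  2^1*3^3*5^2*31^1 = 41850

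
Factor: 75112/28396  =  82/31 = 2^1*31^ ( - 1 )*41^1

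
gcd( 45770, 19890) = 10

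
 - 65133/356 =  - 65133/356 = -182.96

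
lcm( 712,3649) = 29192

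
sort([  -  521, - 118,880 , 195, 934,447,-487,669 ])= [ - 521 , - 487, - 118, 195,447, 669, 880, 934] 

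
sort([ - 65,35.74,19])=[- 65,19 , 35.74 ]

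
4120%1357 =49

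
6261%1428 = 549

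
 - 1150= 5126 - 6276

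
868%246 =130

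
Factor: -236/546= -118/273 =- 2^1*3^( - 1) * 7^( - 1)*  13^( - 1)*59^1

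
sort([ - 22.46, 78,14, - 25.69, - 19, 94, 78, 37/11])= [ - 25.69,-22.46, - 19, 37/11, 14, 78,78, 94]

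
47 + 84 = 131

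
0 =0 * (-131 ) 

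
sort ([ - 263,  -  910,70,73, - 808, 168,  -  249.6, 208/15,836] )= [ - 910,  -  808,  -  263,  -  249.6,208/15,70, 73, 168,836]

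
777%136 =97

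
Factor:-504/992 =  - 2^(-2)*3^2*7^1*31^( - 1) = - 63/124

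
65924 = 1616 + 64308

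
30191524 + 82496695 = 112688219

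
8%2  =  0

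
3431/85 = 40 + 31/85 = 40.36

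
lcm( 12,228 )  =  228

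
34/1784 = 17/892 = 0.02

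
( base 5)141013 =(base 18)hdg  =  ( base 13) 280c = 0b1011001111110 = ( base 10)5758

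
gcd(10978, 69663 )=11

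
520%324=196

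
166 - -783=949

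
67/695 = 67/695 = 0.10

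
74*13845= 1024530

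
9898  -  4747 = 5151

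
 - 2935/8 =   -  2935/8 = -366.88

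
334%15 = 4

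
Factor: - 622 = -2^1*311^1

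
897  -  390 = 507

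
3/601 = 3/601 =0.00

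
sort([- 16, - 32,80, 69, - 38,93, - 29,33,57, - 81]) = [ - 81 , - 38,- 32, - 29, - 16, 33,57, 69,80,93 ] 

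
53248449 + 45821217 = 99069666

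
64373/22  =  64373/22 = 2926.05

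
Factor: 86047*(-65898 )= -5670325206 = - 2^1*3^2*7^1 * 13^1*523^1  *  6619^1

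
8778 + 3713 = 12491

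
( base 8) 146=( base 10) 102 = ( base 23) 4a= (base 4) 1212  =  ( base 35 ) 2w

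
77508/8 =9688 + 1/2 = 9688.50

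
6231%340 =111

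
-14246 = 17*( - 838 )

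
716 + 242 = 958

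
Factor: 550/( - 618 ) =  -275/309 =- 3^( - 1)*5^2*11^1 * 103^( - 1 )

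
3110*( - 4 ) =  - 12440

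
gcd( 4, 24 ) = 4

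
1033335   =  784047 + 249288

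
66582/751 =88+494/751 = 88.66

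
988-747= 241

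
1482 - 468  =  1014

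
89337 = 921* 97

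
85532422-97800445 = -12268023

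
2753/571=2753/571 = 4.82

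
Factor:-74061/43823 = -5697/3371 = -3^3*211^1*3371^ ( -1)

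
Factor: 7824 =2^4*3^1*163^1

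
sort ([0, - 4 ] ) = [  -  4,0 ] 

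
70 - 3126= - 3056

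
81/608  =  81/608 = 0.13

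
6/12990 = 1/2165 = 0.00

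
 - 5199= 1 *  ( - 5199 )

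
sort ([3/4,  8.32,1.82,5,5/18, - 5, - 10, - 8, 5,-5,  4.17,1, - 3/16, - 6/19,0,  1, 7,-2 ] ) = [ - 10, - 8, - 5, - 5, - 2, - 6/19, - 3/16, 0,5/18,3/4, 1, 1,1.82,4.17, 5, 5,7,8.32]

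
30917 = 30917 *1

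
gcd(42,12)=6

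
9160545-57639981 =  - 48479436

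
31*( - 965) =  - 29915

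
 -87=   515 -602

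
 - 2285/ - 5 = 457/1=457.00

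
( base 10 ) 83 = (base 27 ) 32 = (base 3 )10002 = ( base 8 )123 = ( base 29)2p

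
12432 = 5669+6763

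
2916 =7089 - 4173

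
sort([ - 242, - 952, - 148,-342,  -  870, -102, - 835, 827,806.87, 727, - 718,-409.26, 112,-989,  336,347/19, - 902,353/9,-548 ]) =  [ - 989, - 952, - 902, -870, - 835, - 718, - 548 , - 409.26, - 342,- 242,  -  148,  -  102,347/19,353/9,112, 336,727,806.87,827 ] 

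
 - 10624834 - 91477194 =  - 102102028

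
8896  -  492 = 8404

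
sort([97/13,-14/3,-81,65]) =[ - 81,-14/3,97/13, 65 ]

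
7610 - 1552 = 6058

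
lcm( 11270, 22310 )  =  1093190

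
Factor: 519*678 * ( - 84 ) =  - 2^3*3^3*7^1*113^1*173^1 = -  29558088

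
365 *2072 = 756280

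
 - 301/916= - 1 + 615/916 = -0.33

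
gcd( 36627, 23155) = 421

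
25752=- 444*( - 58)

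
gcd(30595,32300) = 5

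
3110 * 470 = 1461700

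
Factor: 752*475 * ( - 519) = -185386800   =  -2^4*3^1*5^2*19^1*47^1*173^1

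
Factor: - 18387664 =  -2^4*  1149229^1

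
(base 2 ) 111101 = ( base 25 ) 2B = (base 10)61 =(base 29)23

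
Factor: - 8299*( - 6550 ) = 54358450 = 2^1*5^2*43^1*131^1*193^1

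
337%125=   87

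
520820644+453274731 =974095375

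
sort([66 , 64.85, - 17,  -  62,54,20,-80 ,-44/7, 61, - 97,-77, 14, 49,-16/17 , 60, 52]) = [ - 97, - 80 ,-77,-62, - 17,-44/7, - 16/17, 14 , 20, 49, 52, 54 , 60, 61,64.85 , 66]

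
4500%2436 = 2064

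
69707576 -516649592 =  - 446942016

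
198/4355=198/4355 = 0.05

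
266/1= 266 = 266.00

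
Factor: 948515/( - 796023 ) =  - 3^ (-2 )*5^1*17^1*241^(-1)*367^( - 1)*11159^1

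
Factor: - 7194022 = -2^1*11^1*327001^1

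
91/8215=91/8215=0.01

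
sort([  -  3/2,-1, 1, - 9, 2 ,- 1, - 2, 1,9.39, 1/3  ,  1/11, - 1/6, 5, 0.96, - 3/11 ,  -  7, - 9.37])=[  -  9.37 , - 9, - 7, - 2, - 3/2,  -  1, -1, -3/11, - 1/6, 1/11 , 1/3,0.96,1, 1,2,5, 9.39]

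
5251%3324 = 1927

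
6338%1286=1194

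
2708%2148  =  560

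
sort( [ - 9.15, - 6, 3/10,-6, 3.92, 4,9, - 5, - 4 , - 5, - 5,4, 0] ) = [ - 9.15, - 6,-6 , - 5, - 5, - 5, - 4, 0, 3/10,3.92,4,4, 9] 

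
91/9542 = 7/734=0.01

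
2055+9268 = 11323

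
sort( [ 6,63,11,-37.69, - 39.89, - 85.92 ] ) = [ -85.92, - 39.89,- 37.69 , 6,11, 63]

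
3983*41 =163303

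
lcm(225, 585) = 2925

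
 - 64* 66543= -4258752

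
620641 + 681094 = 1301735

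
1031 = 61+970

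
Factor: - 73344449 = - 41^1*307^1*5827^1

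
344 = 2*172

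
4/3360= 1/840 = 0.00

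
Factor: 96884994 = 2^1 *3^1* 197^1*81967^1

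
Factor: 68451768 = 2^3 * 3^2*7^1*11^1*12347^1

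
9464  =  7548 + 1916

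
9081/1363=9081/1363 = 6.66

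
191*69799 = 13331609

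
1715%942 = 773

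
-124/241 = -1 +117/241 = -0.51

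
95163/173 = 95163/173 = 550.08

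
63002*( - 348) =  - 21924696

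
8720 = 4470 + 4250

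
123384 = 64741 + 58643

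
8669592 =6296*1377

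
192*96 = 18432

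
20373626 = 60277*338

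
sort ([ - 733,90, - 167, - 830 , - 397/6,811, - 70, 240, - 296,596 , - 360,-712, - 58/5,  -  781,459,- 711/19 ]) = [ - 830, - 781, - 733, - 712,-360, - 296 ,- 167, - 70, - 397/6, - 711/19, - 58/5, 90,  240,  459,  596,811]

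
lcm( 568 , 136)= 9656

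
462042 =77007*6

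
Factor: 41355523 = 11^1*3759593^1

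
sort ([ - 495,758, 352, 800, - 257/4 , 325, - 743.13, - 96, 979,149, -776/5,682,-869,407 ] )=[ - 869, - 743.13, - 495, - 776/5 ,  -  96, - 257/4, 149, 325,352,407,682, 758,800, 979 ] 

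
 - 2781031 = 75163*( - 37)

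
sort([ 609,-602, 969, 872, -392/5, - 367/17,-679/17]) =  [ - 602, - 392/5, -679/17 ,-367/17, 609,872,  969]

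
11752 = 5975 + 5777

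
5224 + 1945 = 7169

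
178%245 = 178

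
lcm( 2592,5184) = 5184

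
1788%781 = 226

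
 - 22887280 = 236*( - 96980)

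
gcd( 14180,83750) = 10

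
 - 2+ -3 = -5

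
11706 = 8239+3467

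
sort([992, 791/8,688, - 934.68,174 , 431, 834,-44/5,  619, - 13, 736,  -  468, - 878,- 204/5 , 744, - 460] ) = [ - 934.68,-878  , - 468, - 460,-204/5, - 13, - 44/5,791/8 , 174,431,619,688,736,744, 834,992 ] 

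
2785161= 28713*97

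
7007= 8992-1985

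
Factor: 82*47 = 2^1*41^1*47^1= 3854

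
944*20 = 18880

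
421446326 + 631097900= 1052544226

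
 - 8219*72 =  - 591768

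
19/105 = 19/105 = 0.18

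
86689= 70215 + 16474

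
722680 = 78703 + 643977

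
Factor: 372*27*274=2^3*3^4*31^1*137^1 = 2752056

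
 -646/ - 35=646/35  =  18.46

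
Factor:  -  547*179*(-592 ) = 57964496 = 2^4*37^1 *179^1*547^1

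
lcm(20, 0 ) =0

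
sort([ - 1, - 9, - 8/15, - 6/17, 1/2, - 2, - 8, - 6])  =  [ - 9, - 8, - 6, - 2, - 1, - 8/15, - 6/17, 1/2 ] 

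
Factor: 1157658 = 2^1*3^1*61^1*3163^1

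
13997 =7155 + 6842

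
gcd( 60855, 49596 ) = 3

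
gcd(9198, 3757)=1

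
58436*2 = 116872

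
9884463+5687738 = 15572201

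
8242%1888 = 690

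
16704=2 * 8352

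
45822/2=22911=22911.00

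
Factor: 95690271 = 3^1*59^1*67^1*8069^1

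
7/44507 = 7/44507 = 0.00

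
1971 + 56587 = 58558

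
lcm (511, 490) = 35770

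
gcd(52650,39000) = 1950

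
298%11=1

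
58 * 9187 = 532846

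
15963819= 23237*687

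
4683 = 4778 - 95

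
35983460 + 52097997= 88081457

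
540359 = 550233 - 9874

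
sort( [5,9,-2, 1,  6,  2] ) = [ - 2, 1,  2,  5, 6,9]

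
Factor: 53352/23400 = 3^1 * 5^( - 2) *19^1 = 57/25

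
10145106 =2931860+7213246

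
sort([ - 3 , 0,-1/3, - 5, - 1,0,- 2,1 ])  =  [ -5 , - 3,  -  2 , - 1, - 1/3, 0, 0, 1] 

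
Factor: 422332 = 2^2*19^1 * 5557^1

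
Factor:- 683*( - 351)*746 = 2^1*3^3*13^1 * 373^1*683^1   =  178840818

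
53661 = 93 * 577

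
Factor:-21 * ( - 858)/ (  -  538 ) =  - 9009/269 = - 3^2 * 7^1 * 11^1 * 13^1*269^( - 1 ) 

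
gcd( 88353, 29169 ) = 9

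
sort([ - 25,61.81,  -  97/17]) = [ - 25 ,  -  97/17,61.81] 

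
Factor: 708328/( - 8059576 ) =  - 7^( - 1 )*37^1*43^( - 1 )*2393^1*3347^( -1 )  =  - 88541/1007447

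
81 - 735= - 654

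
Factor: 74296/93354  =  2^2*3^( - 1 )*37^1*251^1*15559^ ( - 1 ) = 37148/46677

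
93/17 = 5 + 8/17 = 5.47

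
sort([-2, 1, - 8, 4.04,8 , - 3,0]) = [-8,  -  3, - 2, 0, 1 , 4.04, 8 ] 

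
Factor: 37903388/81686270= 2^1*5^( - 1 )*73^( - 1)*149^( - 1)*257^1  *751^ ( - 1)*36871^1  =  18951694/40843135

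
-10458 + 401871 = 391413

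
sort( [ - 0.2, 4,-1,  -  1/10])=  [- 1, - 0.2, - 1/10,  4 ] 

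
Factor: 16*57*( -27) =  - 24624 = -  2^4 * 3^4 * 19^1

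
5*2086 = 10430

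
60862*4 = 243448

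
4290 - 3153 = 1137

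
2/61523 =2/61523 = 0.00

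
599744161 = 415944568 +183799593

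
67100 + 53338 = 120438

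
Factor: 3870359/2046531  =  3^( - 1 )*41^1*83^(-1 )*8219^( - 1 )*94399^1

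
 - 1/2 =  - 1/2  =  - 0.50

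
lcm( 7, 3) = 21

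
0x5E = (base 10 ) 94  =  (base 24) 3m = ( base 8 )136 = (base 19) 4I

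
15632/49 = 319 + 1/49 = 319.02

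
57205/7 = 8172+1/7= 8172.14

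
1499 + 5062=6561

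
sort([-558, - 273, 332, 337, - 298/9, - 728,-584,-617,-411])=[ - 728,  -  617, - 584,- 558, - 411 , - 273,-298/9, 332,337]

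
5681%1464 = 1289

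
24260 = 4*6065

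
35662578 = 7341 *4858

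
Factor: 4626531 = 3^3*7^2*13^1*269^1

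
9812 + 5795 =15607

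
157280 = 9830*16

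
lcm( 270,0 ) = 0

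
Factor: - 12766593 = - 3^1*7^1*607933^1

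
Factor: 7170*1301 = 9328170 = 2^1* 3^1 *5^1*239^1*1301^1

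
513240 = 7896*65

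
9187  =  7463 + 1724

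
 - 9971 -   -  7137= -2834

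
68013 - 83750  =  -15737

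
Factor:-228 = -2^2 * 3^1*19^1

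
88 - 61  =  27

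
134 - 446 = -312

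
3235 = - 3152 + 6387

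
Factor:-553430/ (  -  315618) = 3^( - 1 )*5^1*41^(-1)*1283^( - 1)*55343^1 = 276715/157809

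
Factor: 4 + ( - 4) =0^1  =  0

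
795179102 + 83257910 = 878437012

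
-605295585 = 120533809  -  725829394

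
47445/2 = 23722 +1/2 = 23722.50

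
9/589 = 9/589 = 0.02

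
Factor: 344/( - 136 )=-17^(  -  1 )*43^1 = -43/17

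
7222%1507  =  1194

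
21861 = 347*63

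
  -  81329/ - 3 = 81329/3=27109.67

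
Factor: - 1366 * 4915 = -2^1*5^1*683^1*983^1 = - 6713890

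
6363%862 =329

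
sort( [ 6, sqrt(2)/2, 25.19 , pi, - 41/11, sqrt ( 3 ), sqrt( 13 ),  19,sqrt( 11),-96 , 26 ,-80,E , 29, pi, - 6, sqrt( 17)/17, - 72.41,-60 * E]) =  [ - 60 * E, - 96, -80, - 72.41, -6, - 41/11, sqrt ( 17)/17, sqrt ( 2) /2,sqrt( 3),E, pi, pi, sqrt (11), sqrt( 13),6,19, 25.19, 26, 29 ] 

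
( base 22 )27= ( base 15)36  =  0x33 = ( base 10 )51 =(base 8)63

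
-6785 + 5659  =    -  1126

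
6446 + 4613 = 11059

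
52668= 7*7524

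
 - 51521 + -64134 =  - 115655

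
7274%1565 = 1014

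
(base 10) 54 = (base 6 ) 130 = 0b110110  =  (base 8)66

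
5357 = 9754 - 4397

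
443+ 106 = 549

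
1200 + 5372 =6572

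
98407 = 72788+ 25619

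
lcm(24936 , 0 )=0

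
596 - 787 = -191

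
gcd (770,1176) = 14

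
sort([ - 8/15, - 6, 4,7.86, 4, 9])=[ - 6,-8/15,4,4,7.86,9]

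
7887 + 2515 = 10402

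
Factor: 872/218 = 2^2 = 4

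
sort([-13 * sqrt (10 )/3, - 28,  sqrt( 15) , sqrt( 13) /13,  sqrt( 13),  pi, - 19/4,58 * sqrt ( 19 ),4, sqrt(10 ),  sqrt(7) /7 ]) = [ - 28,  -  13 * sqrt(10 )/3,- 19/4,  sqrt( 13)/13,sqrt( 7 )/7, pi,sqrt(10 ), sqrt(13),  sqrt (15), 4, 58*sqrt(19)] 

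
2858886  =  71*40266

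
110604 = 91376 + 19228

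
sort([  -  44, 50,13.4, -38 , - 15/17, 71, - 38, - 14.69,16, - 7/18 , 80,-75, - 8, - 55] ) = [ - 75, - 55,  -  44,  -  38,  -  38,-14.69 , - 8, - 15/17, - 7/18,13.4, 16,50, 71, 80]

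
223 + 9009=9232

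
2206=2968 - 762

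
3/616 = 3/616 = 0.00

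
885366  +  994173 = 1879539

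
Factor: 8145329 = 17^1 * 479137^1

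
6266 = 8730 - 2464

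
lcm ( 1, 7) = 7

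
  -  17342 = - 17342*1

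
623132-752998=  - 129866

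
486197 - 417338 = 68859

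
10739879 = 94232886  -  83493007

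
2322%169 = 125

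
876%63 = 57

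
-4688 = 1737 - 6425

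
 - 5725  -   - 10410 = 4685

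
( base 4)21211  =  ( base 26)NF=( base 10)613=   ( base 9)751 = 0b1001100101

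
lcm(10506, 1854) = 31518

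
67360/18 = 3742+2/9 = 3742.22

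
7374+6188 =13562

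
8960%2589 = 1193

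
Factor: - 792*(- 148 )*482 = 56498112 = 2^6*3^2 * 11^1  *  37^1*241^1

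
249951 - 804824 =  - 554873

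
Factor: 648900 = 2^2*3^2 * 5^2*7^1*103^1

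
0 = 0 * 2763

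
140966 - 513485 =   -  372519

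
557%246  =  65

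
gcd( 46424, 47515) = 1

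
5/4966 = 5/4966 = 0.00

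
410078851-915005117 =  - 504926266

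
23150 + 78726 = 101876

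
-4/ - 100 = 1/25 = 0.04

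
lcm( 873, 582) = 1746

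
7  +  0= 7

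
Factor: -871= - 13^1*67^1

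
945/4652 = 945/4652 = 0.20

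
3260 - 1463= 1797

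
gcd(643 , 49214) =1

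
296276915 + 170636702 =466913617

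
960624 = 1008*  953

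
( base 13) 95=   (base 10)122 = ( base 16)7A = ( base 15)82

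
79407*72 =5717304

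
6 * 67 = 402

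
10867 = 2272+8595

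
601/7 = 85 +6/7  =  85.86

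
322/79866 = 161/39933=0.00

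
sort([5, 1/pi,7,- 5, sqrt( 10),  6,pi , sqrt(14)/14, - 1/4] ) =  [-5,  -  1/4, sqrt ( 14 ) /14,1/pi,pi,sqrt(10), 5, 6, 7 ]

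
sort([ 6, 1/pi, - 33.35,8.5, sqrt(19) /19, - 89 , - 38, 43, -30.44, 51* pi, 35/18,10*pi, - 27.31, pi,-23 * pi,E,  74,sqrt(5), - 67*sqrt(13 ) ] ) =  [ - 67*sqrt( 13 ),  -  89 , - 23*pi, - 38, - 33.35, - 30.44,-27.31, sqrt (19) /19, 1/pi, 35/18,sqrt( 5) , E, pi, 6,8.5, 10*pi,43,74, 51*pi]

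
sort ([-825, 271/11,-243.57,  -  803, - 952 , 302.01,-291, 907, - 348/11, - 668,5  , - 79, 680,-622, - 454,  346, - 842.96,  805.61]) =[-952, - 842.96,-825,  -  803, - 668,-622,- 454,-291,-243.57,-79, - 348/11,5, 271/11, 302.01, 346 , 680, 805.61,907 ]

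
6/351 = 2/117 = 0.02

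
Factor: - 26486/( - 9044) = 41/14 =2^ ( -1 )*7^(  -  1)* 41^1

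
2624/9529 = 2624/9529 = 0.28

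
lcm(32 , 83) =2656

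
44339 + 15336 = 59675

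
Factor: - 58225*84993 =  - 4948717425 = - 3^1*5^2*17^1*41^1*137^1*691^1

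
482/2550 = 241/1275 = 0.19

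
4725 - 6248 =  - 1523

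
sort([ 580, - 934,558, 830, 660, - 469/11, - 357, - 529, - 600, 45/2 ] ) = [ - 934, - 600,-529,-357, - 469/11,45/2, 558 , 580,660, 830] 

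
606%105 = 81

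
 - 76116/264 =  - 289  +  15/22=- 288.32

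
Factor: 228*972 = 2^4*3^6*19^1= 221616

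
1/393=1/393 = 0.00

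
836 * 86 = 71896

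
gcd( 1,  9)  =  1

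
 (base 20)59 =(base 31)3g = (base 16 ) 6D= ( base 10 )109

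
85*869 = 73865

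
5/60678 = 5/60678 = 0.00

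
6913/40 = 172 + 33/40=172.82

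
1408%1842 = 1408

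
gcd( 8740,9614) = 874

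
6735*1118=7529730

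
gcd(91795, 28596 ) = 1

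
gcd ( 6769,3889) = 1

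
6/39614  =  3/19807 = 0.00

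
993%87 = 36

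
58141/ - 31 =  - 58141/31 = -  1875.52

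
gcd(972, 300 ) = 12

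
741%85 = 61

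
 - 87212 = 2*( - 43606) 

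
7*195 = 1365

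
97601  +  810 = 98411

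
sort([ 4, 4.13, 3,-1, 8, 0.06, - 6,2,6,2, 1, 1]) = [ - 6, - 1, 0.06, 1,1, 2, 2, 3, 4, 4.13,6,8]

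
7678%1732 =750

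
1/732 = 1/732 = 0.00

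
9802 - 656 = 9146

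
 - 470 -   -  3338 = 2868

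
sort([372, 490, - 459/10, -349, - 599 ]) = [-599, -349,  -  459/10,372,490 ]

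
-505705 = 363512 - 869217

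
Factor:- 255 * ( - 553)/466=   141015/466 = 2^( - 1)*3^1*5^1*7^1*17^1*79^1*233^( - 1)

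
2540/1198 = 1270/599 = 2.12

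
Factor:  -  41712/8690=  -2^3*3^1* 5^( - 1) = -24/5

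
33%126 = 33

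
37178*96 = 3569088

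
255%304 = 255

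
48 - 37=11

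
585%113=20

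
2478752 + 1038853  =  3517605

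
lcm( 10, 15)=30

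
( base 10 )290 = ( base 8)442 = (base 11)244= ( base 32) 92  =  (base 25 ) BF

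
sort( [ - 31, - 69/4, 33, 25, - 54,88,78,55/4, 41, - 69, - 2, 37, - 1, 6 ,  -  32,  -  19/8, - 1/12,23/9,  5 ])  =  [-69, - 54, - 32 , - 31, - 69/4, - 19/8, - 2, - 1, - 1/12, 23/9,  5 , 6, 55/4, 25, 33,37, 41, 78,88 ]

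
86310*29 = 2502990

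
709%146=125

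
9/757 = 9/757  =  0.01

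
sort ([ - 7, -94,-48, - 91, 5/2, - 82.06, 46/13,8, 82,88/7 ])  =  [ - 94,  -  91, - 82.06, - 48, - 7,5/2,46/13, 8,88/7, 82]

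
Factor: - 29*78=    - 2^1*3^1 * 13^1*29^1 =- 2262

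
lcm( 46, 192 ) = 4416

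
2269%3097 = 2269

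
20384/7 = 2912 =2912.00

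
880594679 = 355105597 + 525489082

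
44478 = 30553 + 13925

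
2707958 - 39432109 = -36724151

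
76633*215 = 16476095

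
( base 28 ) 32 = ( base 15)5b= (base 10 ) 86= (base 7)152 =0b1010110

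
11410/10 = 1141 = 1141.00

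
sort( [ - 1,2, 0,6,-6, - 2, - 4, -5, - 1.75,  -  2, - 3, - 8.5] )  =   [-8.5, - 6,  -  5, - 4, - 3, - 2, - 2, - 1.75, - 1,  0,2,6 ] 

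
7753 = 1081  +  6672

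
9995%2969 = 1088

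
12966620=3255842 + 9710778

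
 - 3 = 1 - 4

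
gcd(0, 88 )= 88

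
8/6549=8/6549 = 0.00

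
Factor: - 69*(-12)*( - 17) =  - 2^2*3^2*17^1*23^1 = - 14076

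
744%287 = 170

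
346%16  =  10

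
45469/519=87+316/519 = 87.61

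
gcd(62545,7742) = 7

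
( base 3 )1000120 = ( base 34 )LU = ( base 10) 744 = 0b1011101000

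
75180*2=150360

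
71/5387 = 71/5387 = 0.01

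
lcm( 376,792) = 37224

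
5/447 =5/447 = 0.01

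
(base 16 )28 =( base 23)1H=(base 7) 55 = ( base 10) 40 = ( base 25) 1F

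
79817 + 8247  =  88064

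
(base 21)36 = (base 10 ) 69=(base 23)30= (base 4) 1011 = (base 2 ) 1000101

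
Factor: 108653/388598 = 2^( - 1)*7^ ( - 1)*41^( - 1 )*179^1*607^1*677^( - 1) 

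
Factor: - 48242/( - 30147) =2^1*3^(  -  1)*13^( - 1)*773^( - 1) * 24121^1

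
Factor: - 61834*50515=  - 3123544510 = - 2^1 *5^1*43^1*719^1*10103^1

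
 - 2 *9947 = - 19894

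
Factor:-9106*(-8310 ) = 2^2*3^1*5^1*29^1*157^1*277^1  =  75670860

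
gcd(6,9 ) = 3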